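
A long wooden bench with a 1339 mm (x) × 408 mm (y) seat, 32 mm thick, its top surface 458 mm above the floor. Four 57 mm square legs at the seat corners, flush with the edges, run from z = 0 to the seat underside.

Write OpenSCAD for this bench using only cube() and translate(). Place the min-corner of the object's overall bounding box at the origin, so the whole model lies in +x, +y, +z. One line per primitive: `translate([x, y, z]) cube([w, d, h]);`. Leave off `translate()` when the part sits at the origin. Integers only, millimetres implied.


translate([0, 0, 426]) cube([1339, 408, 32]);
cube([57, 57, 426]);
translate([0, 351, 0]) cube([57, 57, 426]);
translate([1282, 0, 0]) cube([57, 57, 426]);
translate([1282, 351, 0]) cube([57, 57, 426]);


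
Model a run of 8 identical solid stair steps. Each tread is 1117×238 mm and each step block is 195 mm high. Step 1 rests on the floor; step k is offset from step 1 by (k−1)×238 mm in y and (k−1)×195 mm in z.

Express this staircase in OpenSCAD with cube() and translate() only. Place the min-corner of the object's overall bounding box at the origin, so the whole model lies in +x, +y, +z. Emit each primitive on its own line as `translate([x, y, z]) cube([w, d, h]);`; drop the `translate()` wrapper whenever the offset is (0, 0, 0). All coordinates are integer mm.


cube([1117, 238, 195]);
translate([0, 238, 195]) cube([1117, 238, 195]);
translate([0, 476, 390]) cube([1117, 238, 195]);
translate([0, 714, 585]) cube([1117, 238, 195]);
translate([0, 952, 780]) cube([1117, 238, 195]);
translate([0, 1190, 975]) cube([1117, 238, 195]);
translate([0, 1428, 1170]) cube([1117, 238, 195]);
translate([0, 1666, 1365]) cube([1117, 238, 195]);


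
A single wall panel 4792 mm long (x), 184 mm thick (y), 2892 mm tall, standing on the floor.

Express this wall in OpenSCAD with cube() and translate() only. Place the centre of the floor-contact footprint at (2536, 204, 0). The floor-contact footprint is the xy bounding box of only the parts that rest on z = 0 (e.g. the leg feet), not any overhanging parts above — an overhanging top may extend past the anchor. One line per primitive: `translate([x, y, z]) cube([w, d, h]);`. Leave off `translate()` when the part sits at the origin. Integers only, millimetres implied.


translate([140, 112, 0]) cube([4792, 184, 2892]);


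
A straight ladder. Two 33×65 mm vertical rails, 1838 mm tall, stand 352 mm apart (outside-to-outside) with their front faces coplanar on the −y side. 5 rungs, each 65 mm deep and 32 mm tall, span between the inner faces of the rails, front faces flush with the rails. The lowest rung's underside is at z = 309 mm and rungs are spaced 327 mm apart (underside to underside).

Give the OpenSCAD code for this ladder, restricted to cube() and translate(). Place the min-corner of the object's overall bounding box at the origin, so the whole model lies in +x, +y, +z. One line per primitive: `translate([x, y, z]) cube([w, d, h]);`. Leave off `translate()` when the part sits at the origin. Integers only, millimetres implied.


cube([33, 65, 1838]);
translate([319, 0, 0]) cube([33, 65, 1838]);
translate([33, 0, 309]) cube([286, 65, 32]);
translate([33, 0, 636]) cube([286, 65, 32]);
translate([33, 0, 963]) cube([286, 65, 32]);
translate([33, 0, 1290]) cube([286, 65, 32]);
translate([33, 0, 1617]) cube([286, 65, 32]);


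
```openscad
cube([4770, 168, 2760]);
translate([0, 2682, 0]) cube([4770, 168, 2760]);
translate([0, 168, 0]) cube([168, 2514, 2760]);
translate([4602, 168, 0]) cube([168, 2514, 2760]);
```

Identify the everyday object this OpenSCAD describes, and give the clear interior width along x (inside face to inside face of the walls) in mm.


A house (or room) frame. The interior width is 4434 mm.

Four 2760 mm walls enclosing a rectangle with no floor or roof — a room or house frame. Outside width is 4770 mm and wall thickness is 168 mm, so the interior width is 4770 − 2 × 168 = 4434 mm.


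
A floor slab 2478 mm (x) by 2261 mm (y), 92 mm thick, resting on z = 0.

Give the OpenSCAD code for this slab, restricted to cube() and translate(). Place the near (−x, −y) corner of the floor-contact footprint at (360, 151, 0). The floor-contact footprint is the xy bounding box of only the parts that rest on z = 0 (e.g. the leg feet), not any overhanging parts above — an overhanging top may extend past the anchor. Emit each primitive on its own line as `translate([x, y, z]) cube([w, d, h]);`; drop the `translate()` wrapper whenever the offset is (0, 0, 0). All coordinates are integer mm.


translate([360, 151, 0]) cube([2478, 2261, 92]);


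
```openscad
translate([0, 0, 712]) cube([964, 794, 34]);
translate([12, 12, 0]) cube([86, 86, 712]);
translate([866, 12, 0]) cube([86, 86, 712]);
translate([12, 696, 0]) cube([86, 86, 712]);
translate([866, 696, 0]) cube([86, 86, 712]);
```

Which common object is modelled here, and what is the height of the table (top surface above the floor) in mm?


A table. The table height is 746 mm.

A 964×794×34 slab sits at z = 712 on four 86 mm square posts — a table. The top surface is at 712 + 34 = 746 mm.


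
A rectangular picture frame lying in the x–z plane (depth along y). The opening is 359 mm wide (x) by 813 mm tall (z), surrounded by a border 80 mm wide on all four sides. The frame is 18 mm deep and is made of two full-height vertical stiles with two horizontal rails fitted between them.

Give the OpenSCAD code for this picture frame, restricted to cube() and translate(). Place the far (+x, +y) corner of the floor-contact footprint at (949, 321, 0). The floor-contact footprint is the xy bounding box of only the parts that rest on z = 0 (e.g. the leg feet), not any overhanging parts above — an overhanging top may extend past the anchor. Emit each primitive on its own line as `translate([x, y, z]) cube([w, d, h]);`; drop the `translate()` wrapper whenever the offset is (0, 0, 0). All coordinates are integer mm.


translate([430, 303, 0]) cube([80, 18, 973]);
translate([869, 303, 0]) cube([80, 18, 973]);
translate([510, 303, 0]) cube([359, 18, 80]);
translate([510, 303, 893]) cube([359, 18, 80]);


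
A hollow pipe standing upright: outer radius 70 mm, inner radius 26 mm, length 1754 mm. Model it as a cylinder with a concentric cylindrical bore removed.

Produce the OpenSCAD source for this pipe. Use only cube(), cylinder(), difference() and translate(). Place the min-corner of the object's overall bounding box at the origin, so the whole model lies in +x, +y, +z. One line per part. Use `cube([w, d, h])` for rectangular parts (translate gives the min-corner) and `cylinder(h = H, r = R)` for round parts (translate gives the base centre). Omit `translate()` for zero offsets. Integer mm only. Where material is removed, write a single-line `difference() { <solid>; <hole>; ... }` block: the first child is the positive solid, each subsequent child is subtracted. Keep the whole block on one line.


difference() { translate([70, 70, 0]) cylinder(h = 1754, r = 70); translate([70, 70, 0]) cylinder(h = 1754, r = 26); }


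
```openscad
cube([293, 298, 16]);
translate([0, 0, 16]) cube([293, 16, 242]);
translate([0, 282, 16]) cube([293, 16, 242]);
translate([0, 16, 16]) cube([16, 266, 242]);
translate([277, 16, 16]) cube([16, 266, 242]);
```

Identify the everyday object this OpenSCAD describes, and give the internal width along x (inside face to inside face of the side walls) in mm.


An open box. The internal width is 261 mm.

A 293×298 base slab with four walls standing on it — an open box. The base is 293 mm wide and the walls are 16 mm thick, so the internal width is 293 − 2 × 16 = 261 mm.


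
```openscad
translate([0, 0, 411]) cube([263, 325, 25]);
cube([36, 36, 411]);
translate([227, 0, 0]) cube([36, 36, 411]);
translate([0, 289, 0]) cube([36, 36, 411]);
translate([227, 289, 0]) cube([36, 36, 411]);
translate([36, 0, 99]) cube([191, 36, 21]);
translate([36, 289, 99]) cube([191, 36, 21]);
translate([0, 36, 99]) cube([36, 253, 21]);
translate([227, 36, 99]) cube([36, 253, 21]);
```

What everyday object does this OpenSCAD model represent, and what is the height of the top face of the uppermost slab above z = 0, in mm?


A stool. The seat height is 436 mm.

A 263×325×25 slab at z = 411 on four corner posts — a stool. The seat top is 411 + 25 = 436 mm.


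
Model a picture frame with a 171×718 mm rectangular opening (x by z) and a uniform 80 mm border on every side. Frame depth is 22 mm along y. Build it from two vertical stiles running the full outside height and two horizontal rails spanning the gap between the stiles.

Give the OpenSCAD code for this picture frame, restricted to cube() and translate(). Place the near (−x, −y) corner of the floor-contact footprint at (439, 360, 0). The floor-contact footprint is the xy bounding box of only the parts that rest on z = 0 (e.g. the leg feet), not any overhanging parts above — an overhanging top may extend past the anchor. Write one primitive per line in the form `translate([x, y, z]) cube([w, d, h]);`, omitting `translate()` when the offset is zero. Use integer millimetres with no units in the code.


translate([439, 360, 0]) cube([80, 22, 878]);
translate([690, 360, 0]) cube([80, 22, 878]);
translate([519, 360, 0]) cube([171, 22, 80]);
translate([519, 360, 798]) cube([171, 22, 80]);


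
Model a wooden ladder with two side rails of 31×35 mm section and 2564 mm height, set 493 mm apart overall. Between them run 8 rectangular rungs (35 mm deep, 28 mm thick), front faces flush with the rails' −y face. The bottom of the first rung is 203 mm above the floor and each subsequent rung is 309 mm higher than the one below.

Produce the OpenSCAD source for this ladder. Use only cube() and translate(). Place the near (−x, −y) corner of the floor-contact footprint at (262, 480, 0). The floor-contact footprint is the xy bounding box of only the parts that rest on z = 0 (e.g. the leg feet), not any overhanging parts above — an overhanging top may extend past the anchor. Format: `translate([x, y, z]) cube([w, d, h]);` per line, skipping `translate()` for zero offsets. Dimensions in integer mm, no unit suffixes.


translate([262, 480, 0]) cube([31, 35, 2564]);
translate([724, 480, 0]) cube([31, 35, 2564]);
translate([293, 480, 203]) cube([431, 35, 28]);
translate([293, 480, 512]) cube([431, 35, 28]);
translate([293, 480, 821]) cube([431, 35, 28]);
translate([293, 480, 1130]) cube([431, 35, 28]);
translate([293, 480, 1439]) cube([431, 35, 28]);
translate([293, 480, 1748]) cube([431, 35, 28]);
translate([293, 480, 2057]) cube([431, 35, 28]);
translate([293, 480, 2366]) cube([431, 35, 28]);


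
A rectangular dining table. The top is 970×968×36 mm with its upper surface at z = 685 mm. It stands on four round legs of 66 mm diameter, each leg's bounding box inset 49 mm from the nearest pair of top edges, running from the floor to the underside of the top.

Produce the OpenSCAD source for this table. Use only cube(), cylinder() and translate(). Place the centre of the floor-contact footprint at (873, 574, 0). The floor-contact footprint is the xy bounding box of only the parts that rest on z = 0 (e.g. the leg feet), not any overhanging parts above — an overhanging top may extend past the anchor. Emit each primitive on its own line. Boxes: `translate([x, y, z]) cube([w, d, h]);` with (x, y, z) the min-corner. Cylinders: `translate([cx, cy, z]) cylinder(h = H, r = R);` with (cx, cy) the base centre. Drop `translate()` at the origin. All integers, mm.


translate([388, 90, 649]) cube([970, 968, 36]);
translate([470, 172, 0]) cylinder(h = 649, r = 33);
translate([1276, 172, 0]) cylinder(h = 649, r = 33);
translate([470, 976, 0]) cylinder(h = 649, r = 33);
translate([1276, 976, 0]) cylinder(h = 649, r = 33);


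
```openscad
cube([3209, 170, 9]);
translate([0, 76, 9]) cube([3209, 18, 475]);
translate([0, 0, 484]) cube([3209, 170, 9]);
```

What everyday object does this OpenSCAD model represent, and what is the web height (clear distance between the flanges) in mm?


An I-beam. The web height is 475 mm.

Two wide flanges with a thin centred web — an I-beam. Overall 493 mm minus two 9 mm flanges gives a web of 493 − 2·9 = 475 mm.


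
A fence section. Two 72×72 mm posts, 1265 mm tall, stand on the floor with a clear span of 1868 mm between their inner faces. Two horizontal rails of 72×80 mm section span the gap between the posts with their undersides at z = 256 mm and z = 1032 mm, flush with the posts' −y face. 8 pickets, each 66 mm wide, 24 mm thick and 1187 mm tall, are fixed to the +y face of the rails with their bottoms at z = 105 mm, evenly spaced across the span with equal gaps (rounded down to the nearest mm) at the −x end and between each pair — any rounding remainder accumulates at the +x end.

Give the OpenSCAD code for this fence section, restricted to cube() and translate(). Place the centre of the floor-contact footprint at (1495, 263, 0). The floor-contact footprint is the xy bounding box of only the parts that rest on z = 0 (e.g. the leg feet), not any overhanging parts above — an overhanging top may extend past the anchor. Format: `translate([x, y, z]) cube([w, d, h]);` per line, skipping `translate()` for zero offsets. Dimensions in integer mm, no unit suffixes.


translate([489, 227, 0]) cube([72, 72, 1265]);
translate([2429, 227, 0]) cube([72, 72, 1265]);
translate([561, 227, 256]) cube([1868, 72, 80]);
translate([561, 227, 1032]) cube([1868, 72, 80]);
translate([709, 299, 105]) cube([66, 24, 1187]);
translate([923, 299, 105]) cube([66, 24, 1187]);
translate([1137, 299, 105]) cube([66, 24, 1187]);
translate([1351, 299, 105]) cube([66, 24, 1187]);
translate([1565, 299, 105]) cube([66, 24, 1187]);
translate([1779, 299, 105]) cube([66, 24, 1187]);
translate([1993, 299, 105]) cube([66, 24, 1187]);
translate([2207, 299, 105]) cube([66, 24, 1187]);


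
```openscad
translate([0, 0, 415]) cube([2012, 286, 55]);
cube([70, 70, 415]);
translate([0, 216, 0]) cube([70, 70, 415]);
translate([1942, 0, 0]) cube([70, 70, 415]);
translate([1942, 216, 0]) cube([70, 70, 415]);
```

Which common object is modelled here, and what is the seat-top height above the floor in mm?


A bench. The seat-top height is 470 mm.

A long slab on four corner posts — a bench. The slab sits at z = 415 with thickness 55, so the top is 415 + 55 = 470 mm.


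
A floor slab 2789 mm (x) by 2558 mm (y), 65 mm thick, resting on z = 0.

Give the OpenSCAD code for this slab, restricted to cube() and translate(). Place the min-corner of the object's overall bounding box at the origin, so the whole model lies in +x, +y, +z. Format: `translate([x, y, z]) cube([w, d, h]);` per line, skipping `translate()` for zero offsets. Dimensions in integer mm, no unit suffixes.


cube([2789, 2558, 65]);


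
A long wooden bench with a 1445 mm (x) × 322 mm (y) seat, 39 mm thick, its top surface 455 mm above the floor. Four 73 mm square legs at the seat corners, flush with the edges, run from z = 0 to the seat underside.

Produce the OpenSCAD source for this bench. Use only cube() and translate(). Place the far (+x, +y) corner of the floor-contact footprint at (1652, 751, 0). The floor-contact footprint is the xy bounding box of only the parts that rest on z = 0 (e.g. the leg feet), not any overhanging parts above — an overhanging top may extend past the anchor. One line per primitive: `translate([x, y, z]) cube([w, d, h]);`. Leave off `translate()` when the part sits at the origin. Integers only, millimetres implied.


translate([207, 429, 416]) cube([1445, 322, 39]);
translate([207, 429, 0]) cube([73, 73, 416]);
translate([207, 678, 0]) cube([73, 73, 416]);
translate([1579, 429, 0]) cube([73, 73, 416]);
translate([1579, 678, 0]) cube([73, 73, 416]);


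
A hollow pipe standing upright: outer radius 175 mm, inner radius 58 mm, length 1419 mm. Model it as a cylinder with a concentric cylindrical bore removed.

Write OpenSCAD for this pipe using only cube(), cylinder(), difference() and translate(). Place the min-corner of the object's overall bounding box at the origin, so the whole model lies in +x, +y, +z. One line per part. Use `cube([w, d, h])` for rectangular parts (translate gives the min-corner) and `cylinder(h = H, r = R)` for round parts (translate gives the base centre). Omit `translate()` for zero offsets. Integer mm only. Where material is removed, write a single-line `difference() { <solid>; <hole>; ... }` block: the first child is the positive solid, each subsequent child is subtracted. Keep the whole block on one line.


difference() { translate([175, 175, 0]) cylinder(h = 1419, r = 175); translate([175, 175, 0]) cylinder(h = 1419, r = 58); }


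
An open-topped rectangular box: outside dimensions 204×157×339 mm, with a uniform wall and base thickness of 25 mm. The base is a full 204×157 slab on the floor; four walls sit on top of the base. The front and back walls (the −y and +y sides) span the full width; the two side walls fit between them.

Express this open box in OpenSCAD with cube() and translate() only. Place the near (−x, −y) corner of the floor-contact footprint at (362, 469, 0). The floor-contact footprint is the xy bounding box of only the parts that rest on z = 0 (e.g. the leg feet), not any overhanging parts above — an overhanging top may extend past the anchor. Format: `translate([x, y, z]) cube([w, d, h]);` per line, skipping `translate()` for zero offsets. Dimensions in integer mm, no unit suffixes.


translate([362, 469, 0]) cube([204, 157, 25]);
translate([362, 469, 25]) cube([204, 25, 314]);
translate([362, 601, 25]) cube([204, 25, 314]);
translate([362, 494, 25]) cube([25, 107, 314]);
translate([541, 494, 25]) cube([25, 107, 314]);


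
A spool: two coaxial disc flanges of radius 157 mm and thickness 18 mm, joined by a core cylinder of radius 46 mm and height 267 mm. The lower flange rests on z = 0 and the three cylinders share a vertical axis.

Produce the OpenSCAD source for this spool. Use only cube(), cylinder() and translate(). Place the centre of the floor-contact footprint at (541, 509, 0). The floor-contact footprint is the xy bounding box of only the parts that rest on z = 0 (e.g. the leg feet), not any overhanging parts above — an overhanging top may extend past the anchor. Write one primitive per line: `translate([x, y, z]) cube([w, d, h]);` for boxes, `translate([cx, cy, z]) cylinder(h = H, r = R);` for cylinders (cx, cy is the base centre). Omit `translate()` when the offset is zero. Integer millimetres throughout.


translate([541, 509, 0]) cylinder(h = 18, r = 157);
translate([541, 509, 18]) cylinder(h = 267, r = 46);
translate([541, 509, 285]) cylinder(h = 18, r = 157);


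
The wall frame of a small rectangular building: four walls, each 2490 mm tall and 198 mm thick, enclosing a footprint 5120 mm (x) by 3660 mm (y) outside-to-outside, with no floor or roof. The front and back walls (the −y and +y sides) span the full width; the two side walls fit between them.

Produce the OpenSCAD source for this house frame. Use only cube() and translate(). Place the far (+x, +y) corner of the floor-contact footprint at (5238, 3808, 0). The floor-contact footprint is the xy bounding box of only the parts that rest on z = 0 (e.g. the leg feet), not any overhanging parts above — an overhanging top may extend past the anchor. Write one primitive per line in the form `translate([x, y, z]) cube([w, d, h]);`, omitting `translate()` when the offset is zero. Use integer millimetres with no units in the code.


translate([118, 148, 0]) cube([5120, 198, 2490]);
translate([118, 3610, 0]) cube([5120, 198, 2490]);
translate([118, 346, 0]) cube([198, 3264, 2490]);
translate([5040, 346, 0]) cube([198, 3264, 2490]);


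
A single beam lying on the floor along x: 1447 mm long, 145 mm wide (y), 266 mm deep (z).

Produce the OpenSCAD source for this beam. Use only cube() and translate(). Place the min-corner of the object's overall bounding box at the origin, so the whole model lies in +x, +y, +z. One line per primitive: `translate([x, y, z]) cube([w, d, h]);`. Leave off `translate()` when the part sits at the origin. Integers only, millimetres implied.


cube([1447, 145, 266]);


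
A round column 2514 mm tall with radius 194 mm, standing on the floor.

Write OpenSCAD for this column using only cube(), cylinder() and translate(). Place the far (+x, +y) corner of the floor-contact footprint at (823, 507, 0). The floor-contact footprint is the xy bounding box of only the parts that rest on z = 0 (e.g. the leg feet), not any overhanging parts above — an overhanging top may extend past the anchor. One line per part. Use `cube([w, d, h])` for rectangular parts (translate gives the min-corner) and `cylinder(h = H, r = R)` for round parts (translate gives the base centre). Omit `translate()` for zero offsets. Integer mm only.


translate([629, 313, 0]) cylinder(h = 2514, r = 194);


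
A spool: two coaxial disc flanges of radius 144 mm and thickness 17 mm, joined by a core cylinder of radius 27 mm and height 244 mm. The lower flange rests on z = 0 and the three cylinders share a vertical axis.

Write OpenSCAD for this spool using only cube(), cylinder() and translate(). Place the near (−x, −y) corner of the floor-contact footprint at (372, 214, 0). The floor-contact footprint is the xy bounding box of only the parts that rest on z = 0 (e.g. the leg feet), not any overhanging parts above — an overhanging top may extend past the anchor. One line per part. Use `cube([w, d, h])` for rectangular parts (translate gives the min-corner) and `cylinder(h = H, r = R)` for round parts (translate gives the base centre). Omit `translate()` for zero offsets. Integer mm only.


translate([516, 358, 0]) cylinder(h = 17, r = 144);
translate([516, 358, 17]) cylinder(h = 244, r = 27);
translate([516, 358, 261]) cylinder(h = 17, r = 144);


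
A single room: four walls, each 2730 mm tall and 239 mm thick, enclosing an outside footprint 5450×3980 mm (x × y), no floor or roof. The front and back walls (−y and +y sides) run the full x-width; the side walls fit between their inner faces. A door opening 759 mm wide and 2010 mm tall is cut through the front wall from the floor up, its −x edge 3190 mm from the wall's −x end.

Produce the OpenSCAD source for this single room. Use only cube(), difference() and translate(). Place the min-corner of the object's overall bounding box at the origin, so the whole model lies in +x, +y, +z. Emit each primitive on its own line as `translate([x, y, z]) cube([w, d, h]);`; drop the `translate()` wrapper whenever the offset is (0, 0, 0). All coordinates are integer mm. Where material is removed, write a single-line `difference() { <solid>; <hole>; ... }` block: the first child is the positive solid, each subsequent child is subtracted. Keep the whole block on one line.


difference() { cube([5450, 239, 2730]); translate([3190, 0, 0]) cube([759, 239, 2010]); }
translate([0, 3741, 0]) cube([5450, 239, 2730]);
translate([0, 239, 0]) cube([239, 3502, 2730]);
translate([5211, 239, 0]) cube([239, 3502, 2730]);


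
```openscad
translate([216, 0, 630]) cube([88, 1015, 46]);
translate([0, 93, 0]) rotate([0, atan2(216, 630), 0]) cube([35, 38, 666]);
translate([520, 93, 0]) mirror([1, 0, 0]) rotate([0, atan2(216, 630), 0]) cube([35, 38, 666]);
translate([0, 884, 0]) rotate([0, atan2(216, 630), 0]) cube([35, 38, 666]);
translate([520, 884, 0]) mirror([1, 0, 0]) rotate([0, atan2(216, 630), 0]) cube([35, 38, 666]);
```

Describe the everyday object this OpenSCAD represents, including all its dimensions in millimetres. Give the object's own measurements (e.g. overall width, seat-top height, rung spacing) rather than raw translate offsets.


A sawhorse. A 88×1015×46 mm beam (x, y, z) sits on two A-frame leg pairs. Each pair is two raked legs of 35×38 mm section (38 mm along y) splaying symmetrically in x. Each leg rises 630 mm vertically over 216 mm of horizontal reach and is 666 mm long along its own axis. Every leg's outer bottom edge rests on the floor and its outer top edge meets a bottom edge of the beam — the left legs (tilting toward +x) meet the beam's −x bottom edge, the right legs (their mirror images, tilting toward −x) meet its +x bottom edge — so the leg tops tuck under the beam, the beam's underside is 630 mm above the floor, and the feet are 520 mm apart outside-to-outside with the beam centred between them. The two leg pairs are set in 93 mm from either end of the beam.


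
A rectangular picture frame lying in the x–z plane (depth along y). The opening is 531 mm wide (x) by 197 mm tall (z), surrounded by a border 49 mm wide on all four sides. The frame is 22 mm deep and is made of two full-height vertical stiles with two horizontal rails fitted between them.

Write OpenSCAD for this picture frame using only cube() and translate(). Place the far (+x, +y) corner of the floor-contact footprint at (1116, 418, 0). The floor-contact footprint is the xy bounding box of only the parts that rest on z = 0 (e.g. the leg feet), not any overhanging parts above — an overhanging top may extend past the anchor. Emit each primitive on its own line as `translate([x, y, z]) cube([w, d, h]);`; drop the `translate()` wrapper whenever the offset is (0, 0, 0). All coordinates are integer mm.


translate([487, 396, 0]) cube([49, 22, 295]);
translate([1067, 396, 0]) cube([49, 22, 295]);
translate([536, 396, 0]) cube([531, 22, 49]);
translate([536, 396, 246]) cube([531, 22, 49]);


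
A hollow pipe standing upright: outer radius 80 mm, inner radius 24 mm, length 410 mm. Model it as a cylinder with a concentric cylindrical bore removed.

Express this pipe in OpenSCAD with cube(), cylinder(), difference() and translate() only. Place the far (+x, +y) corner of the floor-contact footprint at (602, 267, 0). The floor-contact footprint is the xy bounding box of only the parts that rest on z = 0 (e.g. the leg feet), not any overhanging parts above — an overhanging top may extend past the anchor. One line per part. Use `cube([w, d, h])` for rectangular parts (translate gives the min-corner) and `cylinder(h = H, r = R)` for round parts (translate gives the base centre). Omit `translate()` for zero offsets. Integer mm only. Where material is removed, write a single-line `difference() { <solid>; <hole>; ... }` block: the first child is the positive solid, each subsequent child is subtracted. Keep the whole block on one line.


difference() { translate([522, 187, 0]) cylinder(h = 410, r = 80); translate([522, 187, 0]) cylinder(h = 410, r = 24); }


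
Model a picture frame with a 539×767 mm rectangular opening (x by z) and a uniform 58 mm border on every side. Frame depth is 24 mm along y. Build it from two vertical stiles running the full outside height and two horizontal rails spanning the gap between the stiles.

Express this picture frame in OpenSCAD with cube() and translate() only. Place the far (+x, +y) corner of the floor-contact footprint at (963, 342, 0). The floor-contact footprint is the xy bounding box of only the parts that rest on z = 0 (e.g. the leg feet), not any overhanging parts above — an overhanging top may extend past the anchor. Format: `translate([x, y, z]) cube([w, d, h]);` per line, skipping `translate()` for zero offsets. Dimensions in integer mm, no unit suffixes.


translate([308, 318, 0]) cube([58, 24, 883]);
translate([905, 318, 0]) cube([58, 24, 883]);
translate([366, 318, 0]) cube([539, 24, 58]);
translate([366, 318, 825]) cube([539, 24, 58]);


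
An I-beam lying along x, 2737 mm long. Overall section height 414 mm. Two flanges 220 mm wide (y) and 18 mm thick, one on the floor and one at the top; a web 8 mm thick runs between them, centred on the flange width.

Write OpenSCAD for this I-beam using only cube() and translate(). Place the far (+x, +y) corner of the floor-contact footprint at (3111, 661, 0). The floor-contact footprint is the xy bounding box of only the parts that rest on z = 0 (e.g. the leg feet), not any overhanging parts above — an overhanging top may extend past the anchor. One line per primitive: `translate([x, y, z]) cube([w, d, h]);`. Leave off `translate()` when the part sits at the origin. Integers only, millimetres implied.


translate([374, 441, 0]) cube([2737, 220, 18]);
translate([374, 547, 18]) cube([2737, 8, 378]);
translate([374, 441, 396]) cube([2737, 220, 18]);


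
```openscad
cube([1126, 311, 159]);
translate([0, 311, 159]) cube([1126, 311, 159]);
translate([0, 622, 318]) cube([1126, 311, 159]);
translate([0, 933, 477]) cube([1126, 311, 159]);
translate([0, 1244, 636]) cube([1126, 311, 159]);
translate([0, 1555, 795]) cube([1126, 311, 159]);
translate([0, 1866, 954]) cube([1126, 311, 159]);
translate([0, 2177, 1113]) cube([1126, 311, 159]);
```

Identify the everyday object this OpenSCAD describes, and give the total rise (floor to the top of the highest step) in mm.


A staircase. The total rise is 1272 mm.

8 identical blocks, each offset up and back from the previous — a staircase. Each step is 159 mm tall and there are 8 of them, so the total rise is 8 × 159 = 1272 mm.


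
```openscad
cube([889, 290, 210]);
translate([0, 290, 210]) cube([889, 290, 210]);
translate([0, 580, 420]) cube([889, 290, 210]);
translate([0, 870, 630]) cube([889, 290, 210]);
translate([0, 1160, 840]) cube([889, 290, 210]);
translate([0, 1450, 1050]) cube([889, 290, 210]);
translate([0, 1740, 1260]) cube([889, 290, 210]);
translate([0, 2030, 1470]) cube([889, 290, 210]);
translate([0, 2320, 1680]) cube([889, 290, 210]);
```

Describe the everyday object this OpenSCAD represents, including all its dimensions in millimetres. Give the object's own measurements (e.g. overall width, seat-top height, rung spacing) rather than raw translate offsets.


A straight staircase of 9 solid steps. Each step is 889 mm wide (x), 290 mm deep (y, the going) and 210 mm tall (the rise). The first step rests on the floor; each subsequent step sits one going further in +y and one rise higher in +z, directly behind and above the previous step with no overlap.


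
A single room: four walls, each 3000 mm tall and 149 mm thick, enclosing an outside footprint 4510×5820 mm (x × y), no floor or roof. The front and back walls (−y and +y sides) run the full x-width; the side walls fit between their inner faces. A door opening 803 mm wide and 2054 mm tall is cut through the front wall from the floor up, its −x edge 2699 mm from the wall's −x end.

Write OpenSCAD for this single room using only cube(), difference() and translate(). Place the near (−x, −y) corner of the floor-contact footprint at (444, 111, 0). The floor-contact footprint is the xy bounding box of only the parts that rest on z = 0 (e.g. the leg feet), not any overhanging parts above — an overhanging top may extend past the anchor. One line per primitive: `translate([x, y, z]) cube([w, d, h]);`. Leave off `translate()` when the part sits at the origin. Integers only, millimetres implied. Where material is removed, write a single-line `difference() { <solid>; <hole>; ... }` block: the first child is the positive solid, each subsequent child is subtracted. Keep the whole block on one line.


difference() { translate([444, 111, 0]) cube([4510, 149, 3000]); translate([3143, 111, 0]) cube([803, 149, 2054]); }
translate([444, 5782, 0]) cube([4510, 149, 3000]);
translate([444, 260, 0]) cube([149, 5522, 3000]);
translate([4805, 260, 0]) cube([149, 5522, 3000]);


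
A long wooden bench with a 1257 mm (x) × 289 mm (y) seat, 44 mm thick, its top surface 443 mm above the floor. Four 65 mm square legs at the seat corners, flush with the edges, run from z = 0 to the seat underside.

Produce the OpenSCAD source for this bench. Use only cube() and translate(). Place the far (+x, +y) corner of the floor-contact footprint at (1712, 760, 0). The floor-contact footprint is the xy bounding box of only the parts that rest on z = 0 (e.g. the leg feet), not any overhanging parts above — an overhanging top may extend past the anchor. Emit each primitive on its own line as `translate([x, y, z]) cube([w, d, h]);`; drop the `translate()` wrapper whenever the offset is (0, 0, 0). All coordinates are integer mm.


translate([455, 471, 399]) cube([1257, 289, 44]);
translate([455, 471, 0]) cube([65, 65, 399]);
translate([455, 695, 0]) cube([65, 65, 399]);
translate([1647, 471, 0]) cube([65, 65, 399]);
translate([1647, 695, 0]) cube([65, 65, 399]);


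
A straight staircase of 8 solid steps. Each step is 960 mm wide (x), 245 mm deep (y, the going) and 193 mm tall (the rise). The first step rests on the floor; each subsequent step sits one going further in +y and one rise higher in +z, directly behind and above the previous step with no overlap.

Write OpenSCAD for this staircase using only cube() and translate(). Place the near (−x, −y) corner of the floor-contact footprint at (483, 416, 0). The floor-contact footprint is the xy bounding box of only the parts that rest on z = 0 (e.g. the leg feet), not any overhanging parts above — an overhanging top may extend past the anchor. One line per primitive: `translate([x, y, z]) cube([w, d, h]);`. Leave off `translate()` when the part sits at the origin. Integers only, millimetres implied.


translate([483, 416, 0]) cube([960, 245, 193]);
translate([483, 661, 193]) cube([960, 245, 193]);
translate([483, 906, 386]) cube([960, 245, 193]);
translate([483, 1151, 579]) cube([960, 245, 193]);
translate([483, 1396, 772]) cube([960, 245, 193]);
translate([483, 1641, 965]) cube([960, 245, 193]);
translate([483, 1886, 1158]) cube([960, 245, 193]);
translate([483, 2131, 1351]) cube([960, 245, 193]);


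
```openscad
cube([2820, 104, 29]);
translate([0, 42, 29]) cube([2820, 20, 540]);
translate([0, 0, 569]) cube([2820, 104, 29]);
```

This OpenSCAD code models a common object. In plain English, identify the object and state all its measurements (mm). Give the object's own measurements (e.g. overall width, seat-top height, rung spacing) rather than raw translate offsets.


An I-beam lying along x, 2820 mm long. Overall section height 598 mm. Two flanges 104 mm wide (y) and 29 mm thick, one on the floor and one at the top; a web 20 mm thick runs between them, centred on the flange width.


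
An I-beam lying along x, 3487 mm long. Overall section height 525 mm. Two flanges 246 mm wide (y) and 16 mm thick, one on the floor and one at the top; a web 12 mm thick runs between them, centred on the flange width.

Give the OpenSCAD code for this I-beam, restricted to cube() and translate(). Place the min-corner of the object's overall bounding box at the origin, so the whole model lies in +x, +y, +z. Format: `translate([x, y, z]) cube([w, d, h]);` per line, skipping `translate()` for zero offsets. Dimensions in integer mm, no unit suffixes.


cube([3487, 246, 16]);
translate([0, 117, 16]) cube([3487, 12, 493]);
translate([0, 0, 509]) cube([3487, 246, 16]);


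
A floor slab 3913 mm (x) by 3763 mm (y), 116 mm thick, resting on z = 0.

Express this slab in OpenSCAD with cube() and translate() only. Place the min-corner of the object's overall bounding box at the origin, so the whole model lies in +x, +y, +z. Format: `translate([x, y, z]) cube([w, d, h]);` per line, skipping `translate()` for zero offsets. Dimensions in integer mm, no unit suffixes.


cube([3913, 3763, 116]);


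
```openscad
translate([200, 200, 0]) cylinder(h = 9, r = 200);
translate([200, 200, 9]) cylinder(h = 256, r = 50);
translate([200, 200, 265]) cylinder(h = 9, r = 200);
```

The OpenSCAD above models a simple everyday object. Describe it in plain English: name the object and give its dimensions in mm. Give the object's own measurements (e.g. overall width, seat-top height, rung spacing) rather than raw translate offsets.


A spool: two coaxial disc flanges of radius 200 mm and thickness 9 mm, joined by a core cylinder of radius 50 mm and height 256 mm. The lower flange rests on z = 0 and the three cylinders share a vertical axis.


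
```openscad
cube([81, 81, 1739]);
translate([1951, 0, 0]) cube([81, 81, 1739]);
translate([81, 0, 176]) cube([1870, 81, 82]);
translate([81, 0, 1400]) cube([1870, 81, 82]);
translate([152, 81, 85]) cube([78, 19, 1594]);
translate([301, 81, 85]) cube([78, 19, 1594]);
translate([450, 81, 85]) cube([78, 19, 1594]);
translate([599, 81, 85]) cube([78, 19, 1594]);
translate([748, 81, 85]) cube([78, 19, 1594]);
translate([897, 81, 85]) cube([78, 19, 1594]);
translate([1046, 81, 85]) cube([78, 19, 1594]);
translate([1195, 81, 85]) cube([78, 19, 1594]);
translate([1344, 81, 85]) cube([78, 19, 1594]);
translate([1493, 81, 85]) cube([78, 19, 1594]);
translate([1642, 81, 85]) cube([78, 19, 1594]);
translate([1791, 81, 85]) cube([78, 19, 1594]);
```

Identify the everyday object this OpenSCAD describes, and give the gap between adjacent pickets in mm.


A fence section. The picket gap is 71 mm.

Two posts, two rails, 12 pickets — a fence section. Span 1870 mm holds 12 pickets of 78 mm with 13 equal gaps: ⌊(1870 − 12·78) / 13⌋ = 71 mm.


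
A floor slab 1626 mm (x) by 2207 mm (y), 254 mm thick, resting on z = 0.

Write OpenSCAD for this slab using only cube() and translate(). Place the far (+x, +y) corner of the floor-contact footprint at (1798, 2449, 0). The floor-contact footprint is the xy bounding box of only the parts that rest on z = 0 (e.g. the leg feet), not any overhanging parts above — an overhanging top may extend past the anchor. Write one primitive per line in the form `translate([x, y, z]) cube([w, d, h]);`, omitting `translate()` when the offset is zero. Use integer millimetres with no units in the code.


translate([172, 242, 0]) cube([1626, 2207, 254]);


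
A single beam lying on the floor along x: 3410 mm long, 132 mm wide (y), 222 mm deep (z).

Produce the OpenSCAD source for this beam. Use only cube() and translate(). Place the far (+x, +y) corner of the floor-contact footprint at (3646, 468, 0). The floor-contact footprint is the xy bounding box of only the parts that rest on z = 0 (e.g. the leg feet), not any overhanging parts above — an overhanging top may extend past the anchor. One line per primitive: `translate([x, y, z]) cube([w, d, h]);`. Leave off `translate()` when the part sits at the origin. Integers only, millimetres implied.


translate([236, 336, 0]) cube([3410, 132, 222]);


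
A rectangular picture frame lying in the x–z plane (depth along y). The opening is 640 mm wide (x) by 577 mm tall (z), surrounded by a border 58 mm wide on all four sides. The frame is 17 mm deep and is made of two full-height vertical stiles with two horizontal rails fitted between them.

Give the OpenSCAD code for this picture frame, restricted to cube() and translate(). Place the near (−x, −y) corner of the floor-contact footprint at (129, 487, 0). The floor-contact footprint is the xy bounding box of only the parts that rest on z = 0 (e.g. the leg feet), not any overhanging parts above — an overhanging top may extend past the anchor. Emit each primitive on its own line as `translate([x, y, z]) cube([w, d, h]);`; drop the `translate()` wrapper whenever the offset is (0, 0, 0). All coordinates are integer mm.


translate([129, 487, 0]) cube([58, 17, 693]);
translate([827, 487, 0]) cube([58, 17, 693]);
translate([187, 487, 0]) cube([640, 17, 58]);
translate([187, 487, 635]) cube([640, 17, 58]);


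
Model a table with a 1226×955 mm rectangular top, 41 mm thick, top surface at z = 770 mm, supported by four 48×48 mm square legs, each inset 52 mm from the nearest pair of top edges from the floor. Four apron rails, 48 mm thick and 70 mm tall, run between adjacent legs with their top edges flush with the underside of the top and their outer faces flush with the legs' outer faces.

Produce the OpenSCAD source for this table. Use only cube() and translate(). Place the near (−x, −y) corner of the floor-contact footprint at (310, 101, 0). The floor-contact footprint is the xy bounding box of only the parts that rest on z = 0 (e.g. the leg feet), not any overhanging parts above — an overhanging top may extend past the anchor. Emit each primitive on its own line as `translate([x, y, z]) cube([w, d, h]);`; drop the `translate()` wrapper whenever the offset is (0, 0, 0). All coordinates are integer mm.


translate([258, 49, 729]) cube([1226, 955, 41]);
translate([310, 101, 0]) cube([48, 48, 729]);
translate([1384, 101, 0]) cube([48, 48, 729]);
translate([310, 904, 0]) cube([48, 48, 729]);
translate([1384, 904, 0]) cube([48, 48, 729]);
translate([358, 101, 659]) cube([1026, 48, 70]);
translate([358, 904, 659]) cube([1026, 48, 70]);
translate([310, 149, 659]) cube([48, 755, 70]);
translate([1384, 149, 659]) cube([48, 755, 70]);
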